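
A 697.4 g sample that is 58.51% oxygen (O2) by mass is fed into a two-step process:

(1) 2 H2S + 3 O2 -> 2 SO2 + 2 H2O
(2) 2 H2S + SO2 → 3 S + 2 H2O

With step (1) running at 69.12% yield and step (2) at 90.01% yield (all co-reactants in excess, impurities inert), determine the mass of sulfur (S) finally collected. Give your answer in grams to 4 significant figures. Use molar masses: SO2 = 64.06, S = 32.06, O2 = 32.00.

Pure O2 = 697.4 × 0.5851 = 408.05 g.
n(O2) = 408.05 / 32.00 = 12.752 mol.
Step 1 (O2:SO2 = 3:2): theoretical n(SO2) = 8.5010 mol; at 69.12% yield, n(SO2) = 5.8759 mol.
Step 2 (SO2:S = 1:3): theoretical n(S) = 17.628 mol, so theoretical mass = 17.628 × 32.06 = 565.14 g.
At 90.01% yield, actual mass of S = 565.14 × 0.9001 = 508.69 g.

508.7 g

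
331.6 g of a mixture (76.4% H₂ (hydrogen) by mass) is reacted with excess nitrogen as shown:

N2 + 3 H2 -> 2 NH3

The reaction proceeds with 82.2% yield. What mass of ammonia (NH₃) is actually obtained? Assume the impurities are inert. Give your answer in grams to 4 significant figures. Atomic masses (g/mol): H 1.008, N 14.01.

1173 g

Pure H2 available = 331.6 g × 0.764 = 253.34 g.
M(H2) = 2(1.008) = 2.016 g/mol.
M(NH3) = 14.01 + 3(1.008) = 17.034 g/mol.
n(H2) = 253.34 g / 2.016 g/mol = 125.67 mol.
From the equation the H2:NH3 mole ratio is 3:2, so n(NH3) = 125.67 × 2/3 = 83.777 mol.
Mass of NH3 = 83.777 mol × 17.034 g/mol = 1427.1 g.
Actual mass collected = 1427.1 g × 0.822 = 1173.0 g.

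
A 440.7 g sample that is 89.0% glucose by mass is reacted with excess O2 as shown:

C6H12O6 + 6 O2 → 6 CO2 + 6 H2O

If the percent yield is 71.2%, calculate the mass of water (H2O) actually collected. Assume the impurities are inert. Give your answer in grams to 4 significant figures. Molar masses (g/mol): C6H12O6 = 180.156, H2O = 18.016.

167.6 g

Pure C6H12O6 available = 440.7 g × 0.890 = 392.22 g.
n(C6H12O6) = 392.22 g / 180.156 g/mol = 2.1771 mol.
From the equation the C6H12O6:H2O mole ratio is 1:6, so n(H2O) = 2.1771 × 6/1 = 13.063 mol.
Mass of H2O = 13.063 mol × 18.016 g/mol = 235.34 g.
Actual mass collected = 235.34 g × 0.712 = 167.56 g.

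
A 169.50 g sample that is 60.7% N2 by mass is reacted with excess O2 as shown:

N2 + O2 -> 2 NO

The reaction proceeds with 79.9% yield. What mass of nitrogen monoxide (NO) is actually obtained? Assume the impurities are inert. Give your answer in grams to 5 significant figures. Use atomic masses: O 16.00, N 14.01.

176.09 g

Pure N2 available = 169.50 g × 0.607 = 102.886 g.
M(N2) = 2(14.01) = 28.02 g/mol.
M(NO) = 14.01 + 16.00 = 30.01 g/mol.
n(N2) = 102.886 g / 28.02 g/mol = 3.67190 mol.
From the equation the N2:NO mole ratio is 1:2, so n(NO) = 3.67190 × 2/1 = 7.34379 mol.
Mass of NO = 7.34379 mol × 30.01 g/mol = 220.387 g.
Actual mass collected = 220.387 g × 0.799 = 176.089 g.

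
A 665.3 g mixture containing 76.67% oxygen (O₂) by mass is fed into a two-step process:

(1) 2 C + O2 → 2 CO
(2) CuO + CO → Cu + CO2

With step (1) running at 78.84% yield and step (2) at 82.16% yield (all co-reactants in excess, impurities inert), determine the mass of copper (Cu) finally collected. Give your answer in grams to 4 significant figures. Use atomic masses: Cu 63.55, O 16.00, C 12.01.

Pure O2 = 665.3 × 0.7667 = 510.09 g.
M(O2) = 2(16.00) = 32.00 g/mol.
M(Cu) = 63.55 g/mol.
n(O2) = 510.09 / 32.00 = 15.940 mol.
Step 1 (O2:CO = 1:2): theoretical n(CO) = 31.880 mol; at 78.84% yield, n(CO) = 25.134 mol.
Step 2 (CO:Cu = 1:1): theoretical n(Cu) = 25.134 mol, so theoretical mass = 25.134 × 63.55 = 1597.3 g.
At 82.16% yield, actual mass of Cu = 1597.3 × 0.8216 = 1312.3 g.

1312 g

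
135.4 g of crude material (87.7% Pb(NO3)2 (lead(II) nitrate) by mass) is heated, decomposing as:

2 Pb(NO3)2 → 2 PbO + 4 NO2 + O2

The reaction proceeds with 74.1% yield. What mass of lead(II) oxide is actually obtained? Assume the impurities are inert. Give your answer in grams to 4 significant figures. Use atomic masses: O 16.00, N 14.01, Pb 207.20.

59.29 g

Pure Pb(NO3)2 available = 135.4 g × 0.877 = 118.75 g.
M(Pb(NO3)2) = 207.20 + 2(14.01) + 6(16.00) = 331.22 g/mol.
M(PbO) = 207.20 + 16.00 = 223.20 g/mol.
n(Pb(NO3)2) = 118.75 g / 331.22 g/mol = 0.35851 mol.
From the equation the Pb(NO3)2:PbO mole ratio is 2:2, so n(PbO) = 0.35851 × 2/2 = 0.35851 mol.
Mass of PbO = 0.35851 mol × 223.20 g/mol = 80.020 g.
Actual mass collected = 80.020 g × 0.741 = 59.294 g.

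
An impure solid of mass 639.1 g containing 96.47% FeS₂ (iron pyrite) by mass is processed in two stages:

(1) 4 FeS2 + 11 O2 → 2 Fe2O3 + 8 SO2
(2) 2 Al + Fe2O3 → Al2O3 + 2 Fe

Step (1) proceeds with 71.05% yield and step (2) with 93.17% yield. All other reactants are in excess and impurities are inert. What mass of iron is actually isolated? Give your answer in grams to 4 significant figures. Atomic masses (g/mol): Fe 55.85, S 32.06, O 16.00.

Pure FeS2 = 639.1 × 0.9647 = 616.54 g.
M(FeS2) = 55.85 + 2(32.06) = 119.97 g/mol.
M(Fe) = 55.85 g/mol.
n(FeS2) = 616.54 / 119.97 = 5.1391 mol.
Step 1 (FeS2:Fe2O3 = 4:2): theoretical n(Fe2O3) = 2.5696 mol; at 71.05% yield, n(Fe2O3) = 1.8257 mol.
Step 2 (Fe2O3:Fe = 1:2): theoretical n(Fe) = 3.6513 mol, so theoretical mass = 3.6513 × 55.85 = 203.93 g.
At 93.17% yield, actual mass of Fe = 203.93 × 0.9317 = 190.00 g.

190.0 g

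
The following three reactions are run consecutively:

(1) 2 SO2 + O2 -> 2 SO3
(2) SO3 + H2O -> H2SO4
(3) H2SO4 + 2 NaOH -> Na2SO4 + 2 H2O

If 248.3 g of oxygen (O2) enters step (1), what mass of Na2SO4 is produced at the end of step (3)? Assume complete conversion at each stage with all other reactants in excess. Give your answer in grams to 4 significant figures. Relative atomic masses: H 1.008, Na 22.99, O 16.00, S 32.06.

2204 g

M(O2) = 2(16.00) = 32.00 g/mol.
M(Na2SO4) = 2(22.99) + 32.06 + 4(16.00) = 142.04 g/mol.
n(O2) = 248.3 / 32.00 = 7.7594 mol.
Reaction (1): O2→SO3 ratio 1:2 ⇒ n(SO3) = 15.519 mol.
Reaction (2): SO3→H2SO4 ratio 1:1 ⇒ n(H2SO4) = 15.519 mol.
Reaction (3): H2SO4→Na2SO4 ratio 1:1 ⇒ n(Na2SO4) = 15.519 mol.
Mass of Na2SO4 = 15.519 × 142.04 = 2204.3 g.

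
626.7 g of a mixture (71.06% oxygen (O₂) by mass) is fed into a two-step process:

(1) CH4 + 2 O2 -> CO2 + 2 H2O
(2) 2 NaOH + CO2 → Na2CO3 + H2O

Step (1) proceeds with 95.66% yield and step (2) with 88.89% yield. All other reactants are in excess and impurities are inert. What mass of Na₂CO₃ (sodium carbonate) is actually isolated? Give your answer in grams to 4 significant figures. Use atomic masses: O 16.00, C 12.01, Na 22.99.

627.1 g

Pure O2 = 626.7 × 0.7106 = 445.33 g.
M(O2) = 2(16.00) = 32.00 g/mol.
M(Na2CO3) = 2(22.99) + 12.01 + 3(16.00) = 105.99 g/mol.
n(O2) = 445.33 / 32.00 = 13.917 mol.
Step 1 (O2:CO2 = 2:1): theoretical n(CO2) = 6.9583 mol; at 95.66% yield, n(CO2) = 6.6563 mol.
Step 2 (CO2:Na2CO3 = 1:1): theoretical n(Na2CO3) = 6.6563 mol, so theoretical mass = 6.6563 × 105.99 = 705.51 g.
At 88.89% yield, actual mass of Na2CO3 = 705.51 × 0.8889 = 627.12 g.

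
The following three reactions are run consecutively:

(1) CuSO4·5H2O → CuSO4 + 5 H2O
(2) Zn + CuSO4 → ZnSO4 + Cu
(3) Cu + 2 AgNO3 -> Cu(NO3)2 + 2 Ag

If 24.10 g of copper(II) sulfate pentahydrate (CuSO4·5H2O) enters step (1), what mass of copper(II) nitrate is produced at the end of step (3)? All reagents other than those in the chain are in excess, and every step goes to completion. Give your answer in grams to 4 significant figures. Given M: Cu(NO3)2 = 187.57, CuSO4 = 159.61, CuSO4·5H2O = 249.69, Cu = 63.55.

18.10 g

n(CuSO4·5H2O) = 24.10 / 249.69 = 0.096520 mol.
Reaction (1): CuSO4·5H2O→CuSO4 ratio 1:1 ⇒ n(CuSO4) = 0.096520 mol.
Reaction (2): CuSO4→Cu ratio 1:1 ⇒ n(Cu) = 0.096520 mol.
Reaction (3): Cu→Cu(NO3)2 ratio 1:1 ⇒ n(Cu(NO3)2) = 0.096520 mol.
Mass of Cu(NO3)2 = 0.096520 × 187.57 = 18.104 g.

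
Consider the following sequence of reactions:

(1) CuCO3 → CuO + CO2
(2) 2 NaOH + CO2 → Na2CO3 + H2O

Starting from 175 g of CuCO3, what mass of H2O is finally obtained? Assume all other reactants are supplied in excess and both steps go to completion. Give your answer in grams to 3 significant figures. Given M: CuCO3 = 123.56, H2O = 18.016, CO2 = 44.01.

25.5 g

n(CuCO3) = 175.0 / 123.56 = 1.416 mol.
Step 1 gives a 1:1 ratio of CuCO3 to CO2, so n(CO2) = 1.416 mol.
In step 2 the CO2:H2O ratio is 1:1, so n(H2O) = 1.416 mol.
Mass of H2O = 1.416 × 18.016 = 25.52 g.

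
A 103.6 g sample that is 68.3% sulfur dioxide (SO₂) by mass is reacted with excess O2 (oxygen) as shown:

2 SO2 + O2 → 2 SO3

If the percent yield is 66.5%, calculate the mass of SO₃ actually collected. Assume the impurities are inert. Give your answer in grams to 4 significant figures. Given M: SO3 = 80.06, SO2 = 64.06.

58.81 g

Pure SO2 available = 103.6 g × 0.683 = 70.759 g.
n(SO2) = 70.759 g / 64.06 g/mol = 1.1046 mol.
From the equation the SO2:SO3 mole ratio is 2:2, so n(SO3) = 1.1046 × 2/2 = 1.1046 mol.
Mass of SO3 = 1.1046 mol × 80.06 g/mol = 88.432 g.
Actual mass collected = 88.432 g × 0.665 = 58.807 g.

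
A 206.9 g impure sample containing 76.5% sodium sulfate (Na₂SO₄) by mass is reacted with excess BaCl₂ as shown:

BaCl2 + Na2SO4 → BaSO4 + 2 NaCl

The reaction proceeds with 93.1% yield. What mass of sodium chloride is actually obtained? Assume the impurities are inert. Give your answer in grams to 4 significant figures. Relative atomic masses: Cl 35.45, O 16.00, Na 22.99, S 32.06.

121.3 g

Pure Na2SO4 available = 206.9 g × 0.765 = 158.28 g.
M(Na2SO4) = 2(22.99) + 32.06 + 4(16.00) = 142.04 g/mol.
M(NaCl) = 22.99 + 35.45 = 58.44 g/mol.
n(Na2SO4) = 158.28 g / 142.04 g/mol = 1.1143 mol.
From the equation the Na2SO4:NaCl mole ratio is 1:2, so n(NaCl) = 1.1143 × 2/1 = 2.2286 mol.
Mass of NaCl = 2.2286 mol × 58.44 g/mol = 130.24 g.
Actual mass collected = 130.24 g × 0.931 = 121.26 g.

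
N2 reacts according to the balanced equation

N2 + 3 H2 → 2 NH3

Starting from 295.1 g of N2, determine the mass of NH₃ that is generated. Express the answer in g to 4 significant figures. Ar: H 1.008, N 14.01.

358.8 g

M(N2) = 2(14.01) = 28.02 g/mol.
M(NH3) = 14.01 + 3(1.008) = 17.034 g/mol.
n(N2) = 295.10 g / 28.02 g/mol = 10.532 mol.
From the equation the N2:NH3 mole ratio is 1:2, so n(NH3) = 10.532 × 2/1 = 21.064 mol.
Mass of NH3 = 21.064 mol × 17.034 g/mol = 358.80 g.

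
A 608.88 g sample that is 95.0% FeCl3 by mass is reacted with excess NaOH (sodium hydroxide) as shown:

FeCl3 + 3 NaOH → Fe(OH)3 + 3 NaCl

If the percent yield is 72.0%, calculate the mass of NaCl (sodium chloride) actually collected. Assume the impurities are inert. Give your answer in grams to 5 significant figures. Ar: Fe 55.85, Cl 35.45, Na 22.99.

450.16 g

Pure FeCl3 available = 608.88 g × 0.950 = 578.436 g.
M(FeCl3) = 55.85 + 3(35.45) = 162.20 g/mol.
M(NaCl) = 22.99 + 35.45 = 58.44 g/mol.
n(FeCl3) = 578.436 g / 162.20 g/mol = 3.56619 mol.
From the equation the FeCl3:NaCl mole ratio is 1:3, so n(NaCl) = 3.56619 × 3/1 = 10.6986 mol.
Mass of NaCl = 10.6986 mol × 58.44 g/mol = 625.224 g.
Actual mass collected = 625.224 g × 0.720 = 450.162 g.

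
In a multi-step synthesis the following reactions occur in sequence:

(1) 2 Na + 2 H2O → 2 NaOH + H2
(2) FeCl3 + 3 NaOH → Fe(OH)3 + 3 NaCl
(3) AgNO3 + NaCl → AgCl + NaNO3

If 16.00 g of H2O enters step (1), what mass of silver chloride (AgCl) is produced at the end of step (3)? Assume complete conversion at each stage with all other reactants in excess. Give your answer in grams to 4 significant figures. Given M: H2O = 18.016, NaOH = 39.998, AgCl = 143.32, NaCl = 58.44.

n(H2O) = 16.00 / 18.016 = 0.88810 mol.
Reaction (1): H2O→NaOH ratio 2:2 ⇒ n(NaOH) = 0.88810 mol.
Reaction (2): NaOH→NaCl ratio 3:3 ⇒ n(NaCl) = 0.88810 mol.
Reaction (3): NaCl→AgCl ratio 1:1 ⇒ n(AgCl) = 0.88810 mol.
Mass of AgCl = 0.88810 × 143.32 = 127.28 g.

127.3 g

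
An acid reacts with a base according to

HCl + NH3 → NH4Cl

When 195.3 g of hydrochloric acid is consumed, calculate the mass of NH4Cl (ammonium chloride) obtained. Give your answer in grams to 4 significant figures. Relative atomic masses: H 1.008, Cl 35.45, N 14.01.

286.5 g

M(HCl) = 1.008 + 35.45 = 36.458 g/mol.
M(NH4Cl) = 14.01 + 4(1.008) + 35.45 = 53.492 g/mol.
n(HCl) = 195.30 g / 36.458 g/mol = 5.3568 mol.
From the equation the HCl:NH4Cl mole ratio is 1:1, so n(NH4Cl) = 5.3568 × 1/1 = 5.3568 mol.
Mass of NH4Cl = 5.3568 mol × 53.492 g/mol = 286.55 g.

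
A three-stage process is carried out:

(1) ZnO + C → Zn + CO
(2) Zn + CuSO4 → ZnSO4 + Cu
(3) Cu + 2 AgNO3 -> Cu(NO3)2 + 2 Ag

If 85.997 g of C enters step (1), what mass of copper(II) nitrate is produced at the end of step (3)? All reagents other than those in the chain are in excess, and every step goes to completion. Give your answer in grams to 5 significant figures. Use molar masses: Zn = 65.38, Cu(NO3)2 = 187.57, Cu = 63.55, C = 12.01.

1343.1 g

n(C) = 85.997 / 12.01 = 7.16045 mol.
Reaction (1): C→Zn ratio 1:1 ⇒ n(Zn) = 7.16045 mol.
Reaction (2): Zn→Cu ratio 1:1 ⇒ n(Cu) = 7.16045 mol.
Reaction (3): Cu→Cu(NO3)2 ratio 1:1 ⇒ n(Cu(NO3)2) = 7.16045 mol.
Mass of Cu(NO3)2 = 7.16045 × 187.57 = 1343.09 g.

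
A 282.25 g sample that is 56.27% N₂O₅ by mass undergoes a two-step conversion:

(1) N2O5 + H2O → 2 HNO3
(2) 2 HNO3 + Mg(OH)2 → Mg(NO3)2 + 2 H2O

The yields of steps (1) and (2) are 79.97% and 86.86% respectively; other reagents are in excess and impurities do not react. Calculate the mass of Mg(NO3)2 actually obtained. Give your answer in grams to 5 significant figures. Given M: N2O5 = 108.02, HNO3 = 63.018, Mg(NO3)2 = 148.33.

Pure N2O5 = 282.25 × 0.5627 = 158.822 g.
n(N2O5) = 158.822 / 108.02 = 1.47030 mol.
Step 1 (N2O5:HNO3 = 1:2): theoretical n(HNO3) = 2.94060 mol; at 79.97% yield, n(HNO3) = 2.35160 mol.
Step 2 (HNO3:Mg(NO3)2 = 2:1): theoretical n(Mg(NO3)2) = 1.17580 mol, so theoretical mass = 1.17580 × 148.33 = 174.407 g.
At 86.86% yield, actual mass of Mg(NO3)2 = 174.407 × 0.8686 = 151.490 g.

151.49 g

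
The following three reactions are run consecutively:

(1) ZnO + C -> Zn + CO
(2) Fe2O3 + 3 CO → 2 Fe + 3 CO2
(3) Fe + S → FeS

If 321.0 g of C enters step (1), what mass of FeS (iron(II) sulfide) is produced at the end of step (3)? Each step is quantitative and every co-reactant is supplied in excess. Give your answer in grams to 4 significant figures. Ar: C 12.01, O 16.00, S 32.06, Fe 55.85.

1566 g

M(C) = 12.01 g/mol.
M(FeS) = 55.85 + 32.06 = 87.91 g/mol.
n(C) = 321.0 / 12.01 = 26.728 mol.
Reaction (1): C→CO ratio 1:1 ⇒ n(CO) = 26.728 mol.
Reaction (2): CO→Fe ratio 3:2 ⇒ n(Fe) = 17.818 mol.
Reaction (3): Fe→FeS ratio 1:1 ⇒ n(FeS) = 17.818 mol.
Mass of FeS = 17.818 × 87.91 = 1566.4 g.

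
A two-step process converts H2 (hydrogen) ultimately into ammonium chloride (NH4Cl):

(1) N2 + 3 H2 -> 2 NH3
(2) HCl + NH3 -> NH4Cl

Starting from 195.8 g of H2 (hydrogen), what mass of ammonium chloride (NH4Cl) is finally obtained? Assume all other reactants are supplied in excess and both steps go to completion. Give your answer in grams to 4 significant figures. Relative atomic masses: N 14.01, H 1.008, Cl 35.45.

3464 g

M(H2) = 2(1.008) = 2.016 g/mol.
M(NH4Cl) = 14.01 + 4(1.008) + 35.45 = 53.492 g/mol.
n(H2) = 195.80 / 2.016 = 97.123 mol.
Step 1 gives a 3:2 ratio of H2 to NH3, so n(NH3) = 64.749 mol.
In step 2 the NH3:NH4Cl ratio is 1:1, so n(NH4Cl) = 64.749 mol.
Mass of NH4Cl = 64.749 × 53.492 = 3463.5 g.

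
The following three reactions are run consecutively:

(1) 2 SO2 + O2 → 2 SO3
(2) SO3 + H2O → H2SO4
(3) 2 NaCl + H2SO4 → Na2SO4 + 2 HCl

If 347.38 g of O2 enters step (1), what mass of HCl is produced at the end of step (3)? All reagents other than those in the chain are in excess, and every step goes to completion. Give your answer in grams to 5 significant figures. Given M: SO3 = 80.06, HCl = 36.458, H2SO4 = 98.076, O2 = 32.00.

1583.1 g

n(O2) = 347.38 / 32.00 = 10.8556 mol.
Reaction (1): O2→SO3 ratio 1:2 ⇒ n(SO3) = 21.7112 mol.
Reaction (2): SO3→H2SO4 ratio 1:1 ⇒ n(H2SO4) = 21.7112 mol.
Reaction (3): H2SO4→HCl ratio 1:2 ⇒ n(HCl) = 43.4225 mol.
Mass of HCl = 43.4225 × 36.458 = 1583.10 g.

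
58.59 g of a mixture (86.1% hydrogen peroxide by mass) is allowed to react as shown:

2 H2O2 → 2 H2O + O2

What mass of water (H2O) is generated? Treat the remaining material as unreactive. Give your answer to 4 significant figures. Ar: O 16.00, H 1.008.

26.72 g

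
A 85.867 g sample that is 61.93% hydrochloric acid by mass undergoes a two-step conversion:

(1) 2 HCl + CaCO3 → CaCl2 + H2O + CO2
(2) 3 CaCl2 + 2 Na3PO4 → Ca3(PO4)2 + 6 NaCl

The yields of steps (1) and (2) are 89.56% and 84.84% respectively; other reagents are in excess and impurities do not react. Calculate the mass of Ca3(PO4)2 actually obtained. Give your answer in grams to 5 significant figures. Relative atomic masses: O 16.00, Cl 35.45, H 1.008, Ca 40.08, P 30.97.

57.294 g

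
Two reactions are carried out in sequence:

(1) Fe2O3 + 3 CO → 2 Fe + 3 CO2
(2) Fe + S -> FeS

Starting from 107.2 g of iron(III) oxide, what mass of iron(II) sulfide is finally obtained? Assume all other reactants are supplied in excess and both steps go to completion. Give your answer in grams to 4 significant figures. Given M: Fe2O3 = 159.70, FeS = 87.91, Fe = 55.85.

118.0 g

n(Fe2O3) = 107.20 / 159.70 = 0.67126 mol.
Step 1 gives a 1:2 ratio of Fe2O3 to Fe, so n(Fe) = 1.3425 mol.
In step 2 the Fe:FeS ratio is 1:1, so n(FeS) = 1.3425 mol.
Mass of FeS = 1.3425 × 87.91 = 118.02 g.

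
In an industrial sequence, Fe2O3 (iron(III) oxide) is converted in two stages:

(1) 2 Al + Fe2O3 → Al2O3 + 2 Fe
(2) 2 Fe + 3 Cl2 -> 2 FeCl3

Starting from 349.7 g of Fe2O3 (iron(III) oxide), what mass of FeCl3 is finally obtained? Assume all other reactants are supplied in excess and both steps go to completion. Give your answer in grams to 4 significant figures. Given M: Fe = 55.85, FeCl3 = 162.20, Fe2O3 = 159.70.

710.3 g

n(Fe2O3) = 349.70 / 159.70 = 2.1897 mol.
Step 1 gives a 1:2 ratio of Fe2O3 to Fe, so n(Fe) = 4.3795 mol.
In step 2 the Fe:FeCl3 ratio is 2:2, so n(FeCl3) = 4.3795 mol.
Mass of FeCl3 = 4.3795 × 162.20 = 710.35 g.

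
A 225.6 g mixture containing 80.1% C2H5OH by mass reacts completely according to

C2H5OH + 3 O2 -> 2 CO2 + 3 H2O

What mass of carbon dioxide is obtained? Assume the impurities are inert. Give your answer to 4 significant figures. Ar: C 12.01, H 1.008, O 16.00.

345.3 g

Mass of pure C2H5OH = 225.6 g × 0.801 = 180.71 g.
M(C2H5OH) = 2(12.01) + 6(1.008) + 16.00 = 46.068 g/mol.
M(CO2) = 12.01 + 2(16.00) = 44.01 g/mol.
n(C2H5OH) = 180.71 g / 46.068 g/mol = 3.9226 mol.
From the equation the C2H5OH:CO2 mole ratio is 1:2, so n(CO2) = 3.9226 × 2/1 = 7.8452 mol.
Mass of CO2 = 7.8452 mol × 44.01 g/mol = 345.27 g.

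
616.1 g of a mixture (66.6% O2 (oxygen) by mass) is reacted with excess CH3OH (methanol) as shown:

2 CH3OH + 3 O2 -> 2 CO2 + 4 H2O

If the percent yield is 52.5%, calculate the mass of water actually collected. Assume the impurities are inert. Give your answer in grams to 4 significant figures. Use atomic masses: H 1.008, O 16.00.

161.7 g

Pure O2 available = 616.1 g × 0.666 = 410.32 g.
M(O2) = 2(16.00) = 32.00 g/mol.
M(H2O) = 2(1.008) + 16.00 = 18.016 g/mol.
n(O2) = 410.32 g / 32.00 g/mol = 12.823 mol.
From the equation the O2:H2O mole ratio is 3:4, so n(H2O) = 12.823 × 4/3 = 17.097 mol.
Mass of H2O = 17.097 mol × 18.016 g/mol = 308.02 g.
Actual mass collected = 308.02 g × 0.525 = 161.71 g.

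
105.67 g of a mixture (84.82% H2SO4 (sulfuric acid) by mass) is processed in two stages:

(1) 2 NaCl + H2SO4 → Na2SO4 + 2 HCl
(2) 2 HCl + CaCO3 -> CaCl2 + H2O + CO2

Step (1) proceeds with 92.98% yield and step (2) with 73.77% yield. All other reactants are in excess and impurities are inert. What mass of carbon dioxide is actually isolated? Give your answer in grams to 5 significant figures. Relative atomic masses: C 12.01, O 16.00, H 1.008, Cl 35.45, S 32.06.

Pure H2SO4 = 105.67 × 0.8482 = 89.6293 g.
M(H2SO4) = 2(1.008) + 32.06 + 4(16.00) = 98.076 g/mol.
M(CO2) = 12.01 + 2(16.00) = 44.01 g/mol.
n(H2SO4) = 89.6293 / 98.076 = 0.913876 mol.
Step 1 (H2SO4:HCl = 1:2): theoretical n(HCl) = 1.82775 mol; at 92.98% yield, n(HCl) = 1.69944 mol.
Step 2 (HCl:CO2 = 2:1): theoretical n(CO2) = 0.849722 mol, so theoretical mass = 0.849722 × 44.01 = 37.3963 g.
At 73.77% yield, actual mass of CO2 = 37.3963 × 0.7377 = 27.5872 g.

27.587 g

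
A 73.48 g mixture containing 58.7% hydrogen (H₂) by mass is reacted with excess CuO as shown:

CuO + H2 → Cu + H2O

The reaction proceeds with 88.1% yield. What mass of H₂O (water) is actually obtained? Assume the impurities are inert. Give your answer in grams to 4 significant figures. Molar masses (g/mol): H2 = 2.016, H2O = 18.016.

Pure H2 available = 73.48 g × 0.587 = 43.133 g.
n(H2) = 43.133 g / 2.016 g/mol = 21.395 mol.
From the equation the H2:H2O mole ratio is 1:1, so n(H2O) = 21.395 × 1/1 = 21.395 mol.
Mass of H2O = 21.395 mol × 18.016 g/mol = 385.46 g.
Actual mass collected = 385.46 g × 0.881 = 339.59 g.

339.6 g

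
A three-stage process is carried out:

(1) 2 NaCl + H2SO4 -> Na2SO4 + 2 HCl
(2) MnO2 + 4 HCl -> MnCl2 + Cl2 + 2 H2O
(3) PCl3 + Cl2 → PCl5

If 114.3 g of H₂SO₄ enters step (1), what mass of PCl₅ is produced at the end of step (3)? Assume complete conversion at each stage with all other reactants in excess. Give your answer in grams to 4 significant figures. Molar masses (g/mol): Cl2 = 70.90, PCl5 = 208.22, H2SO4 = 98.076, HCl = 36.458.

121.3 g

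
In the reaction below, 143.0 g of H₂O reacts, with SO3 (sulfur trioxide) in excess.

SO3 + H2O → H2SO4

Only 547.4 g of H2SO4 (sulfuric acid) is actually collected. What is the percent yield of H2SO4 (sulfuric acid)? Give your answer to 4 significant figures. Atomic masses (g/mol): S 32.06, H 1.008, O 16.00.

70.32 %

M(H2O) = 2(1.008) + 16.00 = 18.016 g/mol.
M(H2SO4) = 2(1.008) + 32.06 + 4(16.00) = 98.076 g/mol.
n(H2O) = 143.00 g / 18.016 g/mol = 7.9374 mol.
From the equation the H2O:H2SO4 mole ratio is 1:1, so n(H2SO4) = 7.9374 × 1/1 = 7.9374 mol.
Mass of H2SO4 = 7.9374 mol × 98.076 g/mol = 778.47 g.
This is the theoretical yield. Percent yield = 547.4 g / 778.47 g × 100% = 70.318%.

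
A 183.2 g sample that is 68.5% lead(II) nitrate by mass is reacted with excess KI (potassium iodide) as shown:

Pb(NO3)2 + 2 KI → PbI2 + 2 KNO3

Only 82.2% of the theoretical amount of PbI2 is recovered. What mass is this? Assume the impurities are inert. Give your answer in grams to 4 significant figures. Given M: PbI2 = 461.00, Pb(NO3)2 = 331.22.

Pure Pb(NO3)2 available = 183.2 g × 0.685 = 125.49 g.
n(Pb(NO3)2) = 125.49 g / 331.22 g/mol = 0.37888 mol.
From the equation the Pb(NO3)2:PbI2 mole ratio is 1:1, so n(PbI2) = 0.37888 × 1/1 = 0.37888 mol.
Mass of PbI2 = 0.37888 mol × 461.00 g/mol = 174.66 g.
Actual mass collected = 174.66 g × 0.822 = 143.57 g.

143.6 g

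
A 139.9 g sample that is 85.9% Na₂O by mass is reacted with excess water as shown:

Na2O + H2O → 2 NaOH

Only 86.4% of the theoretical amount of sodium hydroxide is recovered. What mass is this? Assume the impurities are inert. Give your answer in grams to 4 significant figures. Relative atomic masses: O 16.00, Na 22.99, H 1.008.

Pure Na2O available = 139.9 g × 0.859 = 120.17 g.
M(Na2O) = 2(22.99) + 16.00 = 61.98 g/mol.
M(NaOH) = 22.99 + 16.00 + 1.008 = 39.998 g/mol.
n(Na2O) = 120.17 g / 61.98 g/mol = 1.9389 mol.
From the equation the Na2O:NaOH mole ratio is 1:2, so n(NaOH) = 1.9389 × 2/1 = 3.8778 mol.
Mass of NaOH = 3.8778 mol × 39.998 g/mol = 155.11 g.
Actual mass collected = 155.11 g × 0.864 = 134.01 g.

134.0 g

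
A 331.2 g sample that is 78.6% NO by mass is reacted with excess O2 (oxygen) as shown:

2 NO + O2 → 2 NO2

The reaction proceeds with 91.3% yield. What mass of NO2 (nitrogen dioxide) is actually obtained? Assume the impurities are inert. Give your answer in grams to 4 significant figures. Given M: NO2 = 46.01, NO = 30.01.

364.4 g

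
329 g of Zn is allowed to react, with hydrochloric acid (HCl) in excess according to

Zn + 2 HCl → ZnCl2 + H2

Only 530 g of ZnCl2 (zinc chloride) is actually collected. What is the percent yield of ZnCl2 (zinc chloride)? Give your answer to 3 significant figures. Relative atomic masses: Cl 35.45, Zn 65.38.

77.3 %

M(Zn) = 65.38 g/mol.
M(ZnCl2) = 65.38 + 2(35.45) = 136.28 g/mol.
n(Zn) = 329.0 g / 65.38 g/mol = 5.032 mol.
From the equation the Zn:ZnCl2 mole ratio is 1:1, so n(ZnCl2) = 5.032 × 1/1 = 5.032 mol.
Mass of ZnCl2 = 5.032 mol × 136.28 g/mol = 685.8 g.
This is the theoretical yield. Percent yield = 530 g / 685.8 g × 100% = 77.28%.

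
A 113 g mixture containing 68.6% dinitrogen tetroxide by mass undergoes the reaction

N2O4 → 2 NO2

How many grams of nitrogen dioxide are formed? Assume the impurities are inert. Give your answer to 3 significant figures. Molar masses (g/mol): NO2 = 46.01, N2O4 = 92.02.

77.5 g

Mass of pure N2O4 = 113 g × 0.686 = 77.52 g.
n(N2O4) = 77.52 g / 92.02 g/mol = 0.8424 mol.
From the equation the N2O4:NO2 mole ratio is 1:2, so n(NO2) = 0.8424 × 2/1 = 1.685 mol.
Mass of NO2 = 1.685 mol × 46.01 g/mol = 77.52 g.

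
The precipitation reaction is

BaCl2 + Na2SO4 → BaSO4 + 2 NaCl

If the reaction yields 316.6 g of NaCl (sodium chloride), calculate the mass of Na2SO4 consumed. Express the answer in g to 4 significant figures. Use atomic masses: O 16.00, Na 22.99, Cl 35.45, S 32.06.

384.8 g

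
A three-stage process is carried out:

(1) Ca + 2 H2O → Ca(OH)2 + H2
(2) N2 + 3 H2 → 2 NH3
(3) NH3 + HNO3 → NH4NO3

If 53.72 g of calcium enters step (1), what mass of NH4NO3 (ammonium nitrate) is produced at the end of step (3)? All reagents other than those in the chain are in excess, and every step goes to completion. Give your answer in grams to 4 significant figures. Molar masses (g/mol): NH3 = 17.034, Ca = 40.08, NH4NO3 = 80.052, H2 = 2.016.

71.53 g

n(Ca) = 53.72 / 40.08 = 1.3403 mol.
Reaction (1): Ca→H2 ratio 1:1 ⇒ n(H2) = 1.3403 mol.
Reaction (2): H2→NH3 ratio 3:2 ⇒ n(NH3) = 0.89355 mol.
Reaction (3): NH3→NH4NO3 ratio 1:1 ⇒ n(NH4NO3) = 0.89355 mol.
Mass of NH4NO3 = 0.89355 × 80.052 = 71.530 g.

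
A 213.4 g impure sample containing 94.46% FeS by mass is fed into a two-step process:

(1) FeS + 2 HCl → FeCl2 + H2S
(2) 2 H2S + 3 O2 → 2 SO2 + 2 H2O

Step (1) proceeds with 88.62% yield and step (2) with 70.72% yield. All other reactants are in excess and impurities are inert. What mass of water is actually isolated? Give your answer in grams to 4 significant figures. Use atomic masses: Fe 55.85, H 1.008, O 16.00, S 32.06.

25.89 g

Pure FeS = 213.4 × 0.9446 = 201.58 g.
M(FeS) = 55.85 + 32.06 = 87.91 g/mol.
M(H2O) = 2(1.008) + 16.00 = 18.016 g/mol.
n(FeS) = 201.58 / 87.91 = 2.2930 mol.
Step 1 (FeS:H2S = 1:1): theoretical n(H2S) = 2.2930 mol; at 88.62% yield, n(H2S) = 2.0321 mol.
Step 2 (H2S:H2O = 2:2): theoretical n(H2O) = 2.0321 mol, so theoretical mass = 2.0321 × 18.016 = 36.610 g.
At 70.72% yield, actual mass of H2O = 36.610 × 0.7072 = 25.890 g.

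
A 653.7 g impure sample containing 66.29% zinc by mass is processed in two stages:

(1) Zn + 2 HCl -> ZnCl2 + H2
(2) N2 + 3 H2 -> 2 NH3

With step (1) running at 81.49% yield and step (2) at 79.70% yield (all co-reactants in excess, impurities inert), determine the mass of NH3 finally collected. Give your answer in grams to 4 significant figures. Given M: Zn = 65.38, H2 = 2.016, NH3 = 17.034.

Pure Zn = 653.7 × 0.6629 = 433.34 g.
n(Zn) = 433.34 / 65.38 = 6.6280 mol.
Step 1 (Zn:H2 = 1:1): theoretical n(H2) = 6.6280 mol; at 81.49% yield, n(H2) = 5.4011 mol.
Step 2 (H2:NH3 = 3:2): theoretical n(NH3) = 3.6008 mol, so theoretical mass = 3.6008 × 17.034 = 61.335 g.
At 79.70% yield, actual mass of NH3 = 61.335 × 0.7970 = 48.884 g.

48.88 g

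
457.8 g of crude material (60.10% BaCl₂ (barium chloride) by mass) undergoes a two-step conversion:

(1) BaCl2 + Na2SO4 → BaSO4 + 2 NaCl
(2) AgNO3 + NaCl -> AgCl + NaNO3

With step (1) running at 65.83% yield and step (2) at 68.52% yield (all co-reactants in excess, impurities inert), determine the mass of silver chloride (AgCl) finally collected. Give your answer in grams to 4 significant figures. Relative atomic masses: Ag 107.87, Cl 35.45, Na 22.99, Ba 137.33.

Pure BaCl2 = 457.8 × 0.6010 = 275.14 g.
M(BaCl2) = 137.33 + 2(35.45) = 208.23 g/mol.
M(AgCl) = 107.87 + 35.45 = 143.32 g/mol.
n(BaCl2) = 275.14 / 208.23 = 1.3213 mol.
Step 1 (BaCl2:NaCl = 1:2): theoretical n(NaCl) = 2.6426 mol; at 65.83% yield, n(NaCl) = 1.7396 mol.
Step 2 (NaCl:AgCl = 1:1): theoretical n(AgCl) = 1.7396 mol, so theoretical mass = 1.7396 × 143.32 = 249.33 g.
At 68.52% yield, actual mass of AgCl = 249.33 × 0.6852 = 170.84 g.

170.8 g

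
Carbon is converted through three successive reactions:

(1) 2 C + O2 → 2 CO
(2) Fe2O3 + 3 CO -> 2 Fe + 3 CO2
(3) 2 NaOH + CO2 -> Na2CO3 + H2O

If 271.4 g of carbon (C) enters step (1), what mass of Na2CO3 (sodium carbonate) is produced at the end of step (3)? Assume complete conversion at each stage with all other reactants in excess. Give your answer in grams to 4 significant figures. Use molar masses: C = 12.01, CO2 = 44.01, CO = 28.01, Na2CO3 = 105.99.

2395 g

n(C) = 271.4 / 12.01 = 22.598 mol.
Reaction (1): C→CO ratio 2:2 ⇒ n(CO) = 22.598 mol.
Reaction (2): CO→CO2 ratio 3:3 ⇒ n(CO2) = 22.598 mol.
Reaction (3): CO2→Na2CO3 ratio 1:1 ⇒ n(Na2CO3) = 22.598 mol.
Mass of Na2CO3 = 22.598 × 105.99 = 2395.1 g.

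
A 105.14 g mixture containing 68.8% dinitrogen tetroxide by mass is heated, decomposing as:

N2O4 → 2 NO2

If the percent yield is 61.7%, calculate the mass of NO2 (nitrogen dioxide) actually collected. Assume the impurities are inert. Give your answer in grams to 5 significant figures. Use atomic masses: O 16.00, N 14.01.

44.632 g

Pure N2O4 available = 105.14 g × 0.688 = 72.3363 g.
M(N2O4) = 2(14.01) + 4(16.00) = 92.02 g/mol.
M(NO2) = 14.01 + 2(16.00) = 46.01 g/mol.
n(N2O4) = 72.3363 g / 92.02 g/mol = 0.786093 mol.
From the equation the N2O4:NO2 mole ratio is 1:2, so n(NO2) = 0.786093 × 2/1 = 1.57219 mol.
Mass of NO2 = 1.57219 mol × 46.01 g/mol = 72.3363 g.
Actual mass collected = 72.3363 g × 0.617 = 44.6315 g.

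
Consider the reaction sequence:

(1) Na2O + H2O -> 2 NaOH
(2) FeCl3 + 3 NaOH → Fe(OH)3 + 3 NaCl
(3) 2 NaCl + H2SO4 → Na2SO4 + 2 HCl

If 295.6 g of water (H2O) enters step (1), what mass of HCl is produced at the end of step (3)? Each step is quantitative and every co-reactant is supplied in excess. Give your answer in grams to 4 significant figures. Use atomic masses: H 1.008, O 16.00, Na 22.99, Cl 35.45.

1196 g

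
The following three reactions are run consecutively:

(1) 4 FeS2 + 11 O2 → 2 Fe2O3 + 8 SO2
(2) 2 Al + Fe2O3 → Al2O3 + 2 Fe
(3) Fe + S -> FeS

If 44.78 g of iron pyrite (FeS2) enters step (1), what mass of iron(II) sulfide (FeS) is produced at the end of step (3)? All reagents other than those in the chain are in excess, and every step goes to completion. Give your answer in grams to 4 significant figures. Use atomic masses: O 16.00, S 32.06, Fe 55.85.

32.81 g

M(FeS2) = 55.85 + 2(32.06) = 119.97 g/mol.
M(FeS) = 55.85 + 32.06 = 87.91 g/mol.
n(FeS2) = 44.78 / 119.97 = 0.37326 mol.
Reaction (1): FeS2→Fe2O3 ratio 4:2 ⇒ n(Fe2O3) = 0.18663 mol.
Reaction (2): Fe2O3→Fe ratio 1:2 ⇒ n(Fe) = 0.37326 mol.
Reaction (3): Fe→FeS ratio 1:1 ⇒ n(FeS) = 0.37326 mol.
Mass of FeS = 0.37326 × 87.91 = 32.813 g.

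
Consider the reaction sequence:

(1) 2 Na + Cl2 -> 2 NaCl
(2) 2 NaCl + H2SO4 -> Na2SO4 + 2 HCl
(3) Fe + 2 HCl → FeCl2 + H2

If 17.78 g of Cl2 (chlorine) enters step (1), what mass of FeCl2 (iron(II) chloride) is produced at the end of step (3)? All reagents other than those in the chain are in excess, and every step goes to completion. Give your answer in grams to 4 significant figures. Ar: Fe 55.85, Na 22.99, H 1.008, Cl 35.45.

M(Cl2) = 2(35.45) = 70.90 g/mol.
M(FeCl2) = 55.85 + 2(35.45) = 126.75 g/mol.
n(Cl2) = 17.78 / 70.90 = 0.25078 mol.
Reaction (1): Cl2→NaCl ratio 1:2 ⇒ n(NaCl) = 0.50155 mol.
Reaction (2): NaCl→HCl ratio 2:2 ⇒ n(HCl) = 0.50155 mol.
Reaction (3): HCl→FeCl2 ratio 2:1 ⇒ n(FeCl2) = 0.25078 mol.
Mass of FeCl2 = 0.25078 × 126.75 = 31.786 g.

31.79 g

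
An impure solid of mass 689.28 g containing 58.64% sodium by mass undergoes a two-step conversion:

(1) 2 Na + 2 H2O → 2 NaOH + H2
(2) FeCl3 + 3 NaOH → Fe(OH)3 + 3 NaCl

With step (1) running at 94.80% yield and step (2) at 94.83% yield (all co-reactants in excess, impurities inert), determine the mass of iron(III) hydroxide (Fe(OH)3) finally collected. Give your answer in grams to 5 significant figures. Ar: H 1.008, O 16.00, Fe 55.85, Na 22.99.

563.06 g

Pure Na = 689.28 × 0.5864 = 404.194 g.
M(Na) = 22.99 g/mol.
M(Fe(OH)3) = 55.85 + 3(16.00) + 3(1.008) = 106.874 g/mol.
n(Na) = 404.194 / 22.99 = 17.5813 mol.
Step 1 (Na:NaOH = 2:2): theoretical n(NaOH) = 17.5813 mol; at 94.80% yield, n(NaOH) = 16.6671 mol.
Step 2 (NaOH:Fe(OH)3 = 3:1): theoretical n(Fe(OH)3) = 5.55569 mol, so theoretical mass = 5.55569 × 106.874 = 593.758 g.
At 94.83% yield, actual mass of Fe(OH)3 = 593.758 × 0.9483 = 563.061 g.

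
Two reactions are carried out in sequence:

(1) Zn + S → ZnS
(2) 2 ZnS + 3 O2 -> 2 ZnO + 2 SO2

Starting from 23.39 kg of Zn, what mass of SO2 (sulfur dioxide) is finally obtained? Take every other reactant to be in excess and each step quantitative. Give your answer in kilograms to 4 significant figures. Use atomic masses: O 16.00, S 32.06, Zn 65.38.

22.92 kg

M(Zn) = 65.38 g/mol.
M(SO2) = 32.06 + 2(16.00) = 64.06 g/mol.
23.39 kg = 23390 g.
n(Zn) = 23390 / 65.38 = 357.75 mol.
Step 1 gives a 1:1 ratio of Zn to ZnS, so n(ZnS) = 357.75 mol.
In step 2 the ZnS:SO2 ratio is 2:2, so n(SO2) = 357.75 mol.
Mass of SO2 = 357.75 × 64.06 = 22918 g = 22.92 kg.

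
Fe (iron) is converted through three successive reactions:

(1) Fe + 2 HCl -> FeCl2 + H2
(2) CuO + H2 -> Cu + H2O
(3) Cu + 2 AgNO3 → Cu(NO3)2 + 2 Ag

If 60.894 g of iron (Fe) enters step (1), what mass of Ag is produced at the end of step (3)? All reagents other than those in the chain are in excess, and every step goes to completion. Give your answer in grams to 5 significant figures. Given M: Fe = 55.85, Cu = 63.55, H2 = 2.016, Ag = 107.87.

235.22 g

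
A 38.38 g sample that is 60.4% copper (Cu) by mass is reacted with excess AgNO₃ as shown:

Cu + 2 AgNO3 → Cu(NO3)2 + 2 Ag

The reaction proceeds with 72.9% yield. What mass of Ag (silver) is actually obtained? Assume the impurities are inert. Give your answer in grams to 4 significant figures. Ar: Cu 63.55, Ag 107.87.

Pure Cu available = 38.38 g × 0.604 = 23.182 g.
M(Cu) = 63.55 g/mol.
M(Ag) = 107.87 g/mol.
n(Cu) = 23.182 g / 63.55 g/mol = 0.36478 mol.
From the equation the Cu:Ag mole ratio is 1:2, so n(Ag) = 0.36478 × 2/1 = 0.72955 mol.
Mass of Ag = 0.72955 mol × 107.87 g/mol = 78.697 g.
Actual mass collected = 78.697 g × 0.729 = 57.370 g.

57.37 g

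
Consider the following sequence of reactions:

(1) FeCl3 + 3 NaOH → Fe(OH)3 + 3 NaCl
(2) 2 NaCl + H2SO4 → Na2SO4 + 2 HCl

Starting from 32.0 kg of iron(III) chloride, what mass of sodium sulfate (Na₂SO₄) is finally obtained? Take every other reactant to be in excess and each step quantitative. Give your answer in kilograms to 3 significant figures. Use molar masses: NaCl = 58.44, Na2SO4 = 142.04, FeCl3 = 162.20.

32.0 kg = 32000 g.
n(FeCl3) = 32000 / 162.20 = 197.3 mol.
Step 1 gives a 1:3 ratio of FeCl3 to NaCl, so n(NaCl) = 591.9 mol.
In step 2 the NaCl:Na2SO4 ratio is 2:1, so n(Na2SO4) = 295.9 mol.
Mass of Na2SO4 = 295.9 × 142.04 = 42030 g = 42.0 kg.

42.0 kg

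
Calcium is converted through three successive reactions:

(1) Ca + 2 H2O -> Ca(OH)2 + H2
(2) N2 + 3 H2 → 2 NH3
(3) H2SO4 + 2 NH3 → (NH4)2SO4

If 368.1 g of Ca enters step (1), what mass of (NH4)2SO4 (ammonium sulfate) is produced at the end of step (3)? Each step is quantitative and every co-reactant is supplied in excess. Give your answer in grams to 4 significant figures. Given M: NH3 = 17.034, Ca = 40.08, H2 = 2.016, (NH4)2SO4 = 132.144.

404.5 g

n(Ca) = 368.1 / 40.08 = 9.1841 mol.
Reaction (1): Ca→H2 ratio 1:1 ⇒ n(H2) = 9.1841 mol.
Reaction (2): H2→NH3 ratio 3:2 ⇒ n(NH3) = 6.1228 mol.
Reaction (3): NH3→(NH4)2SO4 ratio 2:1 ⇒ n((NH4)2SO4) = 3.0614 mol.
Mass of (NH4)2SO4 = 3.0614 × 132.144 = 404.54 g.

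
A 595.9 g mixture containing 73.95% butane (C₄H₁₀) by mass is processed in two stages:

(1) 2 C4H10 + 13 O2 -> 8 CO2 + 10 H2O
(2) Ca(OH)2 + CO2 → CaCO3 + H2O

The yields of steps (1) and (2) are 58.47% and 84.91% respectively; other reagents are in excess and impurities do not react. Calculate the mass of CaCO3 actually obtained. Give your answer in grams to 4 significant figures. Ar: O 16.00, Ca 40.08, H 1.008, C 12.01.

Pure C4H10 = 595.9 × 0.7395 = 440.67 g.
M(C4H10) = 4(12.01) + 10(1.008) = 58.12 g/mol.
M(CaCO3) = 40.08 + 12.01 + 3(16.00) = 100.09 g/mol.
n(C4H10) = 440.67 / 58.12 = 7.5820 mol.
Step 1 (C4H10:CO2 = 2:8): theoretical n(CO2) = 30.328 mol; at 58.47% yield, n(CO2) = 17.733 mol.
Step 2 (CO2:CaCO3 = 1:1): theoretical n(CaCO3) = 17.733 mol, so theoretical mass = 17.733 × 100.09 = 1774.9 g.
At 84.91% yield, actual mass of CaCO3 = 1774.9 × 0.8491 = 1507.1 g.

1507 g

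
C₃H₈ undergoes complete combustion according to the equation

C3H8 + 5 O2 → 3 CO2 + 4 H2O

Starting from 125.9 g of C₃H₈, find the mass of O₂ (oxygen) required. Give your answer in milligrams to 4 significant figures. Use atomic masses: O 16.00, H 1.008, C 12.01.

456800 mg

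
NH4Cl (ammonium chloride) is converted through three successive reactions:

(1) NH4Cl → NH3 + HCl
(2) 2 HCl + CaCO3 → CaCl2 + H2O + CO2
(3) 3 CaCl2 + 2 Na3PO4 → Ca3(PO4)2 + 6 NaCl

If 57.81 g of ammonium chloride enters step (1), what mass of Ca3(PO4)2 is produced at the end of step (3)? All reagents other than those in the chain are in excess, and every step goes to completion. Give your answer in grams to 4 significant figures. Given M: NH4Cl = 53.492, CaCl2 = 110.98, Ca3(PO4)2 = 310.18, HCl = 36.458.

55.87 g

n(NH4Cl) = 57.81 / 53.492 = 1.0807 mol.
Reaction (1): NH4Cl→HCl ratio 1:1 ⇒ n(HCl) = 1.0807 mol.
Reaction (2): HCl→CaCl2 ratio 2:1 ⇒ n(CaCl2) = 0.54036 mol.
Reaction (3): CaCl2→Ca3(PO4)2 ratio 3:1 ⇒ n(Ca3(PO4)2) = 0.18012 mol.
Mass of Ca3(PO4)2 = 0.18012 × 310.18 = 55.870 g.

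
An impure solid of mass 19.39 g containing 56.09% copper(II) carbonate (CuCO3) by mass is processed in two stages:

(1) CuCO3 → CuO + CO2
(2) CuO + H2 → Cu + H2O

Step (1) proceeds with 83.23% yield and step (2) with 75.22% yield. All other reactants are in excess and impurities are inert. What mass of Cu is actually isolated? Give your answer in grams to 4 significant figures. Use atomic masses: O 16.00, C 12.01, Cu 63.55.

Pure CuCO3 = 19.39 × 0.5609 = 10.876 g.
M(CuCO3) = 63.55 + 12.01 + 3(16.00) = 123.56 g/mol.
M(Cu) = 63.55 g/mol.
n(CuCO3) = 10.876 / 123.56 = 0.088021 mol.
Step 1 (CuCO3:CuO = 1:1): theoretical n(CuO) = 0.088021 mol; at 83.23% yield, n(CuO) = 0.073260 mol.
Step 2 (CuO:Cu = 1:1): theoretical n(Cu) = 0.073260 mol, so theoretical mass = 0.073260 × 63.55 = 4.6557 g.
At 75.22% yield, actual mass of Cu = 4.6557 × 0.7522 = 3.5020 g.

3.502 g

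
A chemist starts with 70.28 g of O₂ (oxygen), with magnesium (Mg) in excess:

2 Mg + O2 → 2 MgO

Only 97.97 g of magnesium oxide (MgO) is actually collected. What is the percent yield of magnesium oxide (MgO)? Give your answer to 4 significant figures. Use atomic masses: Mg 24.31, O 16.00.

M(O2) = 2(16.00) = 32.00 g/mol.
M(MgO) = 24.31 + 16.00 = 40.31 g/mol.
n(O2) = 70.280 g / 32.00 g/mol = 2.1963 mol.
From the equation the O2:MgO mole ratio is 1:2, so n(MgO) = 2.1963 × 2/1 = 4.3925 mol.
Mass of MgO = 4.3925 mol × 40.31 g/mol = 177.06 g.
This is the theoretical yield. Percent yield = 97.97 g / 177.06 g × 100% = 55.331%.

55.33 %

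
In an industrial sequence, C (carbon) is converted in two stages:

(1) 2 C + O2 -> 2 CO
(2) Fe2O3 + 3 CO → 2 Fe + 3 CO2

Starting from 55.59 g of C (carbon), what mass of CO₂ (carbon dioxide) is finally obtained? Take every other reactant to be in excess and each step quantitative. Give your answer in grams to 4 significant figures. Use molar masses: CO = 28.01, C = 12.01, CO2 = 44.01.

203.7 g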